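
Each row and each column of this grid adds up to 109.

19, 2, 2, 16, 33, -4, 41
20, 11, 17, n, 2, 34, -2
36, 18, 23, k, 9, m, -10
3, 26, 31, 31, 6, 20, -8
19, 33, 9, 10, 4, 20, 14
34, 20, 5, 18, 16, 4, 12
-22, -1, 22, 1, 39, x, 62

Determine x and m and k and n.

Row 2: 20 + 11 + 17 + 2 + 34 − 2 = 82, so its missing entry is 109 − 82 = 27.
Column 4: 16 + 27 + 31 + 10 + 18 + 1 = 103, so its missing entry is 109 − 103 = 6.
Row 3: 36 + 18 + 23 + 6 + 9 − 10 = 82, so its missing entry is 109 − 82 = 27.
Row 7: -22 − 1 + 22 + 1 + 39 + 62 = 101, so its missing entry is 109 − 101 = 8.

x = 8, m = 27, k = 6, n = 27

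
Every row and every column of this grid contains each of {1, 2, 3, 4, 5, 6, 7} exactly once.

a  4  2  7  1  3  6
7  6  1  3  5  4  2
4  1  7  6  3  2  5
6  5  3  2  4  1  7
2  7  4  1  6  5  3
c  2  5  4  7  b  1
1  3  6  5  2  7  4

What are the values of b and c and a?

Cell (6,6): column 6 already has {1, 2, 3, 4, 5, 7} → 6.
At (row 6, col 1): row 6 already has {1, 2, 4, 5, 6, 7}, so the value is 3.
For row 1, column 1: row 1 already has {1, 2, 3, 4, 6, 7}; that leaves 5.

b = 6, c = 3, a = 5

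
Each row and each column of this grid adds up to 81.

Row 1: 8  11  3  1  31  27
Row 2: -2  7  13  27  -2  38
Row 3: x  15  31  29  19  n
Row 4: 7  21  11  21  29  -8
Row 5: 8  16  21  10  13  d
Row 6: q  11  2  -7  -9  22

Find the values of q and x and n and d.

q = 62, x = -2, n = -11, d = 13

Row 5: 8 + 16 + 21 + 10 + 13 = 68, so its missing entry is 81 − 68 = 13.
Column 6: 27 + 38 − 8 + 13 + 22 = 92, so its missing entry is 81 − 92 = -11.
Row 3: 15 + 31 + 29 + 19 − 11 = 83, so its missing entry is 81 − 83 = -2.
Row 6: 11 + 2 − 7 − 9 + 22 = 19, so its missing entry is 81 − 19 = 62.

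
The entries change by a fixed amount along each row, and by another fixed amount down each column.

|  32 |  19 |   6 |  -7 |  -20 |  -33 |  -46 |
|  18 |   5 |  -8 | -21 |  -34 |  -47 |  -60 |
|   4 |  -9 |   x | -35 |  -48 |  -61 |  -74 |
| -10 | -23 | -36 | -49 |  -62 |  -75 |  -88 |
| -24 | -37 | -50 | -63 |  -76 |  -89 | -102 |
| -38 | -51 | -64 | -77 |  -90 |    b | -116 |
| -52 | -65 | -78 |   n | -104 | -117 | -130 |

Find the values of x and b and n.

Along each row the entries change by -13 per step; down each column they change by -14.
Row 3: from 4 at column 1, stepping by -13 to column 3 gives -22.
Row 6: from -38 at column 1, stepping by -13 to column 6 gives -103.
Row 7: from -52 at column 1, stepping by -13 to column 4 gives -91.

x = -22, b = -103, n = -91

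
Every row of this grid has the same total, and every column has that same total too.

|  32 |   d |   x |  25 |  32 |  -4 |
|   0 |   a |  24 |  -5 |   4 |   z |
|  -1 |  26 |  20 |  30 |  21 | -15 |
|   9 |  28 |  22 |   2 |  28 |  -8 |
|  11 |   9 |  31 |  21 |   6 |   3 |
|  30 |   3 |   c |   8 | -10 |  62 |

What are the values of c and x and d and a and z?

c = -12, x = -4, d = 0, a = 15, z = 43

Rows 3 and 4 both sum to 81, so that's the common total.
The known cells in column 6 total 38, leaving 81 − 38 = 43 for the blank.
The known cells in row 2 total 66, leaving 81 − 66 = 15 for the blank.
The known cells in column 2 total 81, leaving 81 − 81 = 0 for the blank.
The known cells in row 1 total 85, leaving 81 − 85 = -4 for the blank.
The known cells in row 6 total 93, leaving 81 − 93 = -12 for the blank.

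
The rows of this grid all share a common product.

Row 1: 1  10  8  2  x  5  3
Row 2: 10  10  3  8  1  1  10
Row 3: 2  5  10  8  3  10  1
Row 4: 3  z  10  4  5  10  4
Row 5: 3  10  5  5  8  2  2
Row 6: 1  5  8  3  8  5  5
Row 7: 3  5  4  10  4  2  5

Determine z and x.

Rows 3 and 7 each multiply to 24000, so every row has product 24000.
Row 4: 3×10×4×5×10×4 = 24000, so the missing entry is 24000 ÷ 24000 = 1.
Row 1: 1×10×8×2×5×3 = 2400, so the missing entry is 24000 ÷ 2400 = 10.

z = 1, x = 10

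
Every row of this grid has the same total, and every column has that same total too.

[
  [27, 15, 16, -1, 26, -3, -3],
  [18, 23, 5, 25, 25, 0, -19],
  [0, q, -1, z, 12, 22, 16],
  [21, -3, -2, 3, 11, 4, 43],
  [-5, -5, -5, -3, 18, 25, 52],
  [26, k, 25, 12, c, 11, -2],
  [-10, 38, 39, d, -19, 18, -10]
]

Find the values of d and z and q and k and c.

d = 21, z = 20, q = 8, k = 1, c = 4

Rows 1 and 2 both sum to 77, so that's the common total.
The known cells in column 5 total 73, leaving 77 − 73 = 4 for the blank.
The known cells in row 6 total 76, leaving 77 − 76 = 1 for the blank.
The known cells in column 2 total 69, leaving 77 − 69 = 8 for the blank.
The known cells in row 3 total 57, leaving 77 − 57 = 20 for the blank.
The known cells in row 7 total 56, leaving 77 − 56 = 21 for the blank.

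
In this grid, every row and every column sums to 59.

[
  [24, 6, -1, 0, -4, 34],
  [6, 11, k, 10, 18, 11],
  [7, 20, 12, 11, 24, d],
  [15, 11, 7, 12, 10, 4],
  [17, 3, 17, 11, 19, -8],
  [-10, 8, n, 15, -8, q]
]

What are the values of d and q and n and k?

d = -15, q = 33, n = 21, k = 3

The known cells in row 2 total 56, leaving 59 − 56 = 3 for the blank.
The known cells in column 3 total 38, leaving 59 − 38 = 21 for the blank.
The known cells in row 3 total 74, leaving 59 − 74 = -15 for the blank.
The known cells in row 6 total 26, leaving 59 − 26 = 33 for the blank.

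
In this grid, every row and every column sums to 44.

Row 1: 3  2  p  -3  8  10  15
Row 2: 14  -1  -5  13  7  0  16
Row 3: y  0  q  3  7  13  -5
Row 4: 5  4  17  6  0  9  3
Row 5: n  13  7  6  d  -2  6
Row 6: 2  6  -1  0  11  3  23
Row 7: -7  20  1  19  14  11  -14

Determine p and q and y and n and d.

p = 9, q = 16, y = 10, n = 17, d = -3

The known cells in column 5 total 47, leaving 44 − 47 = -3 for the blank.
The known cells in row 5 total 27, leaving 44 − 27 = 17 for the blank.
The known cells in column 1 total 34, leaving 44 − 34 = 10 for the blank.
The known cells in row 1 total 35, leaving 44 − 35 = 9 for the blank.
The known cells in row 3 total 28, leaving 44 − 28 = 16 for the blank.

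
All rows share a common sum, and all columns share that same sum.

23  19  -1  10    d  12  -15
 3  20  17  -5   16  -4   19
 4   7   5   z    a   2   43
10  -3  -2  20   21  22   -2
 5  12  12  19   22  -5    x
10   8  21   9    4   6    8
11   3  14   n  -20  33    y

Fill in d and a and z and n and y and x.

d = 18, a = 5, z = 0, n = 13, y = 12, x = 1

Rows 2 and 4 both sum to 66, so that's the common total.
Row 1: 23 + 19 − 1 + 10 + 12 − 15 = 48, so its missing entry is 66 − 48 = 18.
Column 5: 18 + 16 + 21 + 22 + 4 − 20 = 61, so its missing entry is 66 − 61 = 5.
Row 5: 5 + 12 + 12 + 19 + 22 − 5 = 65, so its missing entry is 66 − 65 = 1.
Row 3: 4 + 7 + 5 + 5 + 2 + 43 = 66, so its missing entry is 66 − 66 = 0.
Column 7: -15 + 19 + 43 − 2 + 1 + 8 = 54, so its missing entry is 66 − 54 = 12.
Row 7: 11 + 3 + 14 − 20 + 33 + 12 = 53, so its missing entry is 66 − 53 = 13.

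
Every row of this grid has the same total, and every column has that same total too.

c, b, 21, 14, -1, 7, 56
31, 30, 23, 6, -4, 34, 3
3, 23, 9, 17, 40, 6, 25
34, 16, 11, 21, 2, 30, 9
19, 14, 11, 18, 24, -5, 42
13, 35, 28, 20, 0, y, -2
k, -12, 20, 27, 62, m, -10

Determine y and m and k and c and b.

y = 29, m = 22, k = 14, c = 9, b = 17

Rows 2 and 3 both sum to 123, so that's the common total.
Column 2: 30 + 23 + 16 + 14 + 35 − 12 = 106, so its missing entry is 123 − 106 = 17.
Row 6: 13 + 35 + 28 + 20 + 0 − 2 = 94, so its missing entry is 123 − 94 = 29.
Column 6: 7 + 34 + 6 + 30 − 5 + 29 = 101, so its missing entry is 123 − 101 = 22.
Row 1: 17 + 21 + 14 − 1 + 7 + 56 = 114, so its missing entry is 123 − 114 = 9.
Row 7: -12 + 20 + 27 + 62 + 22 − 10 = 109, so its missing entry is 123 − 109 = 14.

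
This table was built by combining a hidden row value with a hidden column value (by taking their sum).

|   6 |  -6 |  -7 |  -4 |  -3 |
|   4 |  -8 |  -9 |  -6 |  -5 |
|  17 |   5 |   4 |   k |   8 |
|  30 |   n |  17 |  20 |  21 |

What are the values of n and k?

n = 18, k = 7

The difference between any two rows is the same in every column — this is an addition table with the headers hidden.
Row 4 minus row 1 is 21 − (-3) = 24, so its entry in column 2 is -6 + 24 = 18.
Row 3 minus row 1 is 8 − (-3) = 11, so its entry in column 4 is -4 + 11 = 7.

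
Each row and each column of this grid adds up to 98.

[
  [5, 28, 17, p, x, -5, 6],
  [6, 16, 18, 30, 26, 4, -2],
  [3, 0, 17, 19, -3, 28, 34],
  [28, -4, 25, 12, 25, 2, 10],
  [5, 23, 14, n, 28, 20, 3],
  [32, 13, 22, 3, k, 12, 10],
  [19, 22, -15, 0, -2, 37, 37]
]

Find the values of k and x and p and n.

The known cells in row 6 total 92, leaving 98 − 92 = 6 for the blank.
The known cells in column 5 total 80, leaving 98 − 80 = 18 for the blank.
The known cells in row 1 total 69, leaving 98 − 69 = 29 for the blank.
The known cells in row 5 total 93, leaving 98 − 93 = 5 for the blank.

k = 6, x = 18, p = 29, n = 5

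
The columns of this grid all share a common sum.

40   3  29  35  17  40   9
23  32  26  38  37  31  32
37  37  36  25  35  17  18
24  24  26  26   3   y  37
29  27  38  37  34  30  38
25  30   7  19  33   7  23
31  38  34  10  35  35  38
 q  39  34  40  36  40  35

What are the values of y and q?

y = 30, q = 21

The complete columns each total 230.
Column 6 is missing 230 − 200 = 30 (since 40 + 31 + 17 + 30 + 7 + 35 + 40 = 200).
Column 1 is missing 230 − 209 = 21 (since 40 + 23 + 37 + 24 + 29 + 25 + 31 = 209).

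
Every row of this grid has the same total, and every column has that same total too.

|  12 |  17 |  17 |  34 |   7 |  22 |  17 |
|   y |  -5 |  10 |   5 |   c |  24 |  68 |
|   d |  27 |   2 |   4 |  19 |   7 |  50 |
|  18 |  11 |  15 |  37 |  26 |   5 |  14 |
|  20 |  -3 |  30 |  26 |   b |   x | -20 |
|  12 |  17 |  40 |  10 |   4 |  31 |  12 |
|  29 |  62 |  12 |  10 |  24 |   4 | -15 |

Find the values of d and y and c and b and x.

d = 17, y = 18, c = 6, b = 40, x = 33

Rows 1 and 4 both sum to 126, so that's the common total.
The known cells in row 3 total 109, leaving 126 − 109 = 17 for the blank.
The known cells in column 6 total 93, leaving 126 − 93 = 33 for the blank.
The known cells in row 5 total 86, leaving 126 − 86 = 40 for the blank.
The known cells in column 5 total 120, leaving 126 − 120 = 6 for the blank.
The known cells in row 2 total 108, leaving 126 − 108 = 18 for the blank.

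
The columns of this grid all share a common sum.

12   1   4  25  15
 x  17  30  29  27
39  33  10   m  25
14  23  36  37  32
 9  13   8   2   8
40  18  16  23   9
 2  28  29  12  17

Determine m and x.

m = 5, x = 17

The complete columns each total 133.
Column 4 is missing 133 − 128 = 5 (since 25 + 29 + 37 + 2 + 23 + 12 = 128).
Column 1 is missing 133 − 116 = 17 (since 12 + 39 + 14 + 9 + 40 + 2 = 116).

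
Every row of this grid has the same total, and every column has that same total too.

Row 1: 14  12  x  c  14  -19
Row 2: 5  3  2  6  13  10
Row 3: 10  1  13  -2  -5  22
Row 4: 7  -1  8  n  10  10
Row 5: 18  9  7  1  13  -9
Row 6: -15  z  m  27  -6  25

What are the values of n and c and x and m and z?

Rows 2 and 3 both sum to 39, so that's the common total.
The known cells in column 2 total 24, leaving 39 − 24 = 15 for the blank.
The known cells in row 4 total 34, leaving 39 − 34 = 5 for the blank.
The known cells in column 4 total 37, leaving 39 − 37 = 2 for the blank.
The known cells in row 1 total 23, leaving 39 − 23 = 16 for the blank.
The known cells in row 6 total 46, leaving 39 − 46 = -7 for the blank.

n = 5, c = 2, x = 16, m = -7, z = 15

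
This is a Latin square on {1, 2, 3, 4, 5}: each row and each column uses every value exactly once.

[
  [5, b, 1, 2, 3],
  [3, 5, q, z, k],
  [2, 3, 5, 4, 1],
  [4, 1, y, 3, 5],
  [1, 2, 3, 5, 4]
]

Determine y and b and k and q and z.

y = 2, b = 4, k = 2, q = 4, z = 1

For row 1, column 2: row 1 already has {1, 2, 3, 5}; that leaves 4.
For row 2, column 5: column 5 already has {1, 3, 4, 5}; that leaves 2.
For row 4, column 3: row 4 already has {1, 3, 4, 5}; that leaves 2.
At (row 2, col 3): column 3 already has {1, 2, 3, 5}, so the value is 4.
For row 2, column 4: row 2 already has {2, 3, 4, 5}; that leaves 1.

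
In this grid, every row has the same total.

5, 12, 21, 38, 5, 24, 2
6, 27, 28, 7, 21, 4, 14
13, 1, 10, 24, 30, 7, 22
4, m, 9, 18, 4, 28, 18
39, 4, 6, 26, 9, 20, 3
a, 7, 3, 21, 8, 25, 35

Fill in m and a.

m = 26, a = 8

The complete rows each total 107.
Row 4 is missing 107 − 81 = 26 (since 4 + 9 + 18 + 4 + 28 + 18 = 81).
Row 6 is missing 107 − 99 = 8 (since 7 + 3 + 21 + 8 + 25 + 35 = 99).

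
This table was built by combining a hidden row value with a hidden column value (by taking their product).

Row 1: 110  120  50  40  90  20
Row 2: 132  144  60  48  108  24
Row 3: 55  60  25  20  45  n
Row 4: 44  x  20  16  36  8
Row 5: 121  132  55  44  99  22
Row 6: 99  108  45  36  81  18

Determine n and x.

Each row is a constant multiple of every other row — this is a multiplication table with the headers hidden.
Row 3 is 20/40 = 1/2 times row 1, so its entry in column 6 is 20 × 1/2 = 10.
Row 4 is 16/40 = 2/5 times row 1, so its entry in column 2 is 120 × 2/5 = 48.

n = 10, x = 48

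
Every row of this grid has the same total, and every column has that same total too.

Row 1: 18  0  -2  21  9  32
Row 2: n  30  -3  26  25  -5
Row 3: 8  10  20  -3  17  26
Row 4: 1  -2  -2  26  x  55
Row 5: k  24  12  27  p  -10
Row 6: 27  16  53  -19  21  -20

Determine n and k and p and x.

Rows 1 and 3 both sum to 78, so that's the common total.
Row 2: 30 − 3 + 26 + 25 − 5 = 73, so its missing entry is 78 − 73 = 5.
Column 1: 18 + 5 + 8 + 1 + 27 = 59, so its missing entry is 78 − 59 = 19.
Row 4: 1 − 2 − 2 + 26 + 55 = 78, so its missing entry is 78 − 78 = 0.
Row 5: 19 + 24 + 12 + 27 − 10 = 72, so its missing entry is 78 − 72 = 6.

n = 5, k = 19, p = 6, x = 0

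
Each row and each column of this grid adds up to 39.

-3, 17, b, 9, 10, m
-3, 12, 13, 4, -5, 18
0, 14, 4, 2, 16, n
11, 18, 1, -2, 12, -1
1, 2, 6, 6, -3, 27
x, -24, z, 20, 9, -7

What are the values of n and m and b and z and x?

n = 3, m = -1, b = 7, z = 8, x = 33

Column 1 has -3 − 3 + 0 + 11 + 1 = 6; the blank must be 39 − 6 = 33.
Row 3 has 0 + 14 + 4 + 2 + 16 = 36; the blank must be 39 − 36 = 3.
Column 6 has 18 + 3 − 1 + 27 − 7 = 40; the blank must be 39 − 40 = -1.
Row 1 has -3 + 17 + 9 + 10 − 1 = 32; the blank must be 39 − 32 = 7.
Row 6 has 33 − 24 + 20 + 9 − 7 = 31; the blank must be 39 − 31 = 8.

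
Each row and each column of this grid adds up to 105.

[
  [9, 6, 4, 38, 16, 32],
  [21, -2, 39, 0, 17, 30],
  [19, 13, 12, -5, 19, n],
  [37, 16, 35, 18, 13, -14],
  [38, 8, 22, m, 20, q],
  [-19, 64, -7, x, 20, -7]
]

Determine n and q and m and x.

Row 6: -19 + 64 − 7 + 20 − 7 = 51, so its missing entry is 105 − 51 = 54.
Row 3: 19 + 13 + 12 − 5 + 19 = 58, so its missing entry is 105 − 58 = 47.
Column 6: 32 + 30 + 47 − 14 − 7 = 88, so its missing entry is 105 − 88 = 17.
Row 5: 38 + 8 + 22 + 20 + 17 = 105, so its missing entry is 105 − 105 = 0.

n = 47, q = 17, m = 0, x = 54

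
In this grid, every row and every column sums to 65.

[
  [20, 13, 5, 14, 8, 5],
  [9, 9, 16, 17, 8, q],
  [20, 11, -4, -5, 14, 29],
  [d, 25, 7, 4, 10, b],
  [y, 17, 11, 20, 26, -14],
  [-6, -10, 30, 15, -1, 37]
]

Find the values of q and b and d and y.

The known cells in row 5 total 60, leaving 65 − 60 = 5 for the blank.
The known cells in column 1 total 48, leaving 65 − 48 = 17 for the blank.
The known cells in row 4 total 63, leaving 65 − 63 = 2 for the blank.
The known cells in row 2 total 59, leaving 65 − 59 = 6 for the blank.

q = 6, b = 2, d = 17, y = 5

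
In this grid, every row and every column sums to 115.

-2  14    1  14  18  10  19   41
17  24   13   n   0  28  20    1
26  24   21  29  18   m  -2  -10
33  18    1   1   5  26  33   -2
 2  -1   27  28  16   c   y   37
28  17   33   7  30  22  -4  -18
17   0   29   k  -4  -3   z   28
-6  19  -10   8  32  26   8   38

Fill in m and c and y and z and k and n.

m = 9, c = -3, y = 9, z = 32, k = 16, n = 12

Row 3 has 26 + 24 + 21 + 29 + 18 − 2 − 10 = 106; the blank must be 115 − 106 = 9.
Column 6 has 10 + 28 + 9 + 26 + 22 − 3 + 26 = 118; the blank must be 115 − 118 = -3.
Row 5 has 2 − 1 + 27 + 28 + 16 − 3 + 37 = 106; the blank must be 115 − 106 = 9.
Column 7 has 19 + 20 − 2 + 33 + 9 − 4 + 8 = 83; the blank must be 115 − 83 = 32.
Row 7 has 17 + 0 + 29 − 4 − 3 + 32 + 28 = 99; the blank must be 115 − 99 = 16.
Row 2 has 17 + 24 + 13 + 0 + 28 + 20 + 1 = 103; the blank must be 115 − 103 = 12.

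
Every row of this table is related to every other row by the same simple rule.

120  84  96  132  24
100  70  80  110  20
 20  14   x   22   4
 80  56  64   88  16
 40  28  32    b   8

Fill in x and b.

x = 16, b = 44

Each row is a constant multiple of every other row — this is a multiplication table with the headers hidden.
Row 3 is 14/84 = 1/6 times row 1, so its entry in column 3 is 96 × 1/6 = 16.
Row 5 is 28/84 = 1/3 times row 1, so its entry in column 4 is 132 × 1/3 = 44.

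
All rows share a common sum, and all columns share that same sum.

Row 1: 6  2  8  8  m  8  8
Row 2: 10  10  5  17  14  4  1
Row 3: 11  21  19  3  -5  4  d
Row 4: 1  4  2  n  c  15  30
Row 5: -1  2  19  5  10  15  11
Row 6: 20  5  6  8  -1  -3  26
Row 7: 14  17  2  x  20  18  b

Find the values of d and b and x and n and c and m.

d = 8, b = -23, x = 13, n = 7, c = 2, m = 21

Rows 2 and 5 both sum to 61, so that's the common total.
Row 1: 6 + 2 + 8 + 8 + 8 + 8 = 40, so its missing entry is 61 − 40 = 21.
Column 5: 21 + 14 − 5 + 10 − 1 + 20 = 59, so its missing entry is 61 − 59 = 2.
Row 4: 1 + 4 + 2 + 2 + 15 + 30 = 54, so its missing entry is 61 − 54 = 7.
Row 3: 11 + 21 + 19 + 3 − 5 + 4 = 53, so its missing entry is 61 − 53 = 8.
Column 7: 8 + 1 + 8 + 30 + 11 + 26 = 84, so its missing entry is 61 − 84 = -23.
Row 7: 14 + 17 + 2 + 20 + 18 − 23 = 48, so its missing entry is 61 − 48 = 13.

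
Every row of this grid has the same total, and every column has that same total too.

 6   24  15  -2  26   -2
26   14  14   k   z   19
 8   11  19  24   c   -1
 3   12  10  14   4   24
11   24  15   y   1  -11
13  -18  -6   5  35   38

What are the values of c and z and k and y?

Rows 1 and 4 both sum to 67, so that's the common total.
Row 3 has 8 + 11 + 19 + 24 − 1 = 61; the blank must be 67 − 61 = 6.
Column 5 has 26 + 6 + 4 + 1 + 35 = 72; the blank must be 67 − 72 = -5.
Row 2 has 26 + 14 + 14 − 5 + 19 = 68; the blank must be 67 − 68 = -1.
Row 5 has 11 + 24 + 15 + 1 − 11 = 40; the blank must be 67 − 40 = 27.

c = 6, z = -5, k = -1, y = 27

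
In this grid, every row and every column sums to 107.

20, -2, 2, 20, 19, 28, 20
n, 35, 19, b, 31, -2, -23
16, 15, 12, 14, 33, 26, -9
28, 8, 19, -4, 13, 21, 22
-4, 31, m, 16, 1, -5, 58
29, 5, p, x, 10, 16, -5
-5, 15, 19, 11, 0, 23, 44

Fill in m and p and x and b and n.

m = 10, p = 26, x = 26, b = 24, n = 23

Row 5: -4 + 31 + 16 + 1 − 5 + 58 = 97, so its missing entry is 107 − 97 = 10.
Column 1: 20 + 16 + 28 − 4 + 29 − 5 = 84, so its missing entry is 107 − 84 = 23.
Row 2: 23 + 35 + 19 + 31 − 2 − 23 = 83, so its missing entry is 107 − 83 = 24.
Column 4: 20 + 24 + 14 − 4 + 16 + 11 = 81, so its missing entry is 107 − 81 = 26.
Row 6: 29 + 5 + 26 + 10 + 16 − 5 = 81, so its missing entry is 107 − 81 = 26.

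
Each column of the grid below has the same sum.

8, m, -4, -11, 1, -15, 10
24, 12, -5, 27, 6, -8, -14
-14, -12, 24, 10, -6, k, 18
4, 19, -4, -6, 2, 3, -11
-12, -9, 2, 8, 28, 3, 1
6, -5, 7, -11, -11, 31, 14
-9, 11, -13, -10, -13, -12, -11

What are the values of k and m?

k = 5, m = -9

Columns 5 and 7 both add up to 7, so every column sums to 7.
Column 6: -15 − 8 + 3 + 3 + 31 − 12 = 2, so the missing entry is 7 − 2 = 5.
Column 2: 12 − 12 + 19 − 9 − 5 + 11 = 16, so the missing entry is 7 − 16 = -9.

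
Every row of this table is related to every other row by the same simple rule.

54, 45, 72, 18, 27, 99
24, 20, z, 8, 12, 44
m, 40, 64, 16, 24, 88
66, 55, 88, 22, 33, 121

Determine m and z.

Each row is a constant multiple of every other row — this is a multiplication table with the headers hidden.
Row 3 is 88/99 = 8/9 times row 1, so its entry in column 1 is 54 × 8/9 = 48.
Row 2 is 44/99 = 4/9 times row 1, so its entry in column 3 is 72 × 4/9 = 32.

m = 48, z = 32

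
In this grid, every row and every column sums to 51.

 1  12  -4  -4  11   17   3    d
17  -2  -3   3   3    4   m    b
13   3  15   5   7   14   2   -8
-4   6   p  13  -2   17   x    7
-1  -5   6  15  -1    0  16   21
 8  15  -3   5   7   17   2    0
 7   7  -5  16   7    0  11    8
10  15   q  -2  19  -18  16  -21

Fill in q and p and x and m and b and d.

Row 1 has 1 + 12 − 4 − 4 + 11 + 17 + 3 = 36; the blank must be 51 − 36 = 15.
Column 8 has 15 − 8 + 7 + 21 + 0 + 8 − 21 = 22; the blank must be 51 − 22 = 29.
Row 8 has 10 + 15 − 2 + 19 − 18 + 16 − 21 = 19; the blank must be 51 − 19 = 32.
Row 2 has 17 − 2 − 3 + 3 + 3 + 4 + 29 = 51; the blank must be 51 − 51 = 0.
Column 7 has 3 + 0 + 2 + 16 + 2 + 11 + 16 = 50; the blank must be 51 − 50 = 1.
Row 4 has -4 + 6 + 13 − 2 + 17 + 1 + 7 = 38; the blank must be 51 − 38 = 13.

q = 32, p = 13, x = 1, m = 0, b = 29, d = 15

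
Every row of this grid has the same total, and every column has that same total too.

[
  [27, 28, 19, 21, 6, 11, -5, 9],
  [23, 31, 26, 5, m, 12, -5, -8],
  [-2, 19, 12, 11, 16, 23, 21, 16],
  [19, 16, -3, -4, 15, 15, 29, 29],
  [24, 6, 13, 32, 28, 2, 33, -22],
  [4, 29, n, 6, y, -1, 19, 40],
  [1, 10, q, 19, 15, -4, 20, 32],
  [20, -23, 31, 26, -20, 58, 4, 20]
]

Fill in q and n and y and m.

q = 23, n = -5, y = 24, m = 32

Rows 1 and 3 both sum to 116, so that's the common total.
Row 7 has 1 + 10 + 19 + 15 − 4 + 20 + 32 = 93; the blank must be 116 − 93 = 23.
Row 2 has 23 + 31 + 26 + 5 + 12 − 5 − 8 = 84; the blank must be 116 − 84 = 32.
Column 5 has 6 + 32 + 16 + 15 + 28 + 15 − 20 = 92; the blank must be 116 − 92 = 24.
Row 6 has 4 + 29 + 6 + 24 − 1 + 19 + 40 = 121; the blank must be 116 − 121 = -5.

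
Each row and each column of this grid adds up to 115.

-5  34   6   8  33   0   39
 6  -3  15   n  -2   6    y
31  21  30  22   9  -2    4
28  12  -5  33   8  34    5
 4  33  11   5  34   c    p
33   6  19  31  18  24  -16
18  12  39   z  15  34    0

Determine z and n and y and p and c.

The known cells in column 6 total 96, leaving 115 − 96 = 19 for the blank.
The known cells in row 5 total 106, leaving 115 − 106 = 9 for the blank.
The known cells in column 7 total 41, leaving 115 − 41 = 74 for the blank.
The known cells in row 7 total 118, leaving 115 − 118 = -3 for the blank.
The known cells in row 2 total 96, leaving 115 − 96 = 19 for the blank.

z = -3, n = 19, y = 74, p = 9, c = 19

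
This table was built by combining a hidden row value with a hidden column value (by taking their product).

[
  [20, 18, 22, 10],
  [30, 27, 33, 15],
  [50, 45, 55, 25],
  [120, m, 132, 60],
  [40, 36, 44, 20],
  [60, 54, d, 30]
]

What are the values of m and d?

m = 108, d = 66

Each row is a constant multiple of every other row — this is a multiplication table with the headers hidden.
Row 4 is 60/10 = 6/1 times row 1, so its entry in column 2 is 18 × 6/1 = 108.
Row 6 is 30/10 = 3/1 times row 1, so its entry in column 3 is 22 × 3/1 = 66.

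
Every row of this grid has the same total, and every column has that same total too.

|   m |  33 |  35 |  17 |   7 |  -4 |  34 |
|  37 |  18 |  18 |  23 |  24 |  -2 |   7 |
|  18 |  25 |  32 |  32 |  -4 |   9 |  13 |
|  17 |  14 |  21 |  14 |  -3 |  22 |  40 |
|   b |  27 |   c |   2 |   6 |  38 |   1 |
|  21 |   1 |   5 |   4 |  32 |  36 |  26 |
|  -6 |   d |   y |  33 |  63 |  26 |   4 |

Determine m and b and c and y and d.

Rows 2 and 3 both sum to 125, so that's the common total.
Row 1 has 33 + 35 + 17 + 7 − 4 + 34 = 122; the blank must be 125 − 122 = 3.
Column 1 has 3 + 37 + 18 + 17 + 21 − 6 = 90; the blank must be 125 − 90 = 35.
Column 2 has 33 + 18 + 25 + 14 + 27 + 1 = 118; the blank must be 125 − 118 = 7.
Row 7 has -6 + 7 + 33 + 63 + 26 + 4 = 127; the blank must be 125 − 127 = -2.
Row 5 has 35 + 27 + 2 + 6 + 38 + 1 = 109; the blank must be 125 − 109 = 16.

m = 3, b = 35, c = 16, y = -2, d = 7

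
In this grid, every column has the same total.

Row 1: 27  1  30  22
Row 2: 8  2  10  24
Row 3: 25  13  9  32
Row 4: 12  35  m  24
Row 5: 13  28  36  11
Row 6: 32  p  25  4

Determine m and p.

m = 7, p = 38

Column 1 sums to 117 and so does column 4; that's the common total.
In column 3 the known cells total 110, leaving 117 − 110 = 7.
In column 2 the known cells total 79, leaving 117 − 79 = 38.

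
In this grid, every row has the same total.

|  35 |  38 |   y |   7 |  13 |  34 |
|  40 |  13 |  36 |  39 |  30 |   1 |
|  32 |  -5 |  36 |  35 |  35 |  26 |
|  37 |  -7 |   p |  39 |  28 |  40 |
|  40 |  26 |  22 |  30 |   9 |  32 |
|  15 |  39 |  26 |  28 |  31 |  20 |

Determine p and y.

The complete rows each total 159.
Row 4 is missing 159 − 137 = 22 (since 37 − 7 + 39 + 28 + 40 = 137).
Row 1 is missing 159 − 127 = 32 (since 35 + 38 + 7 + 13 + 34 = 127).

p = 22, y = 32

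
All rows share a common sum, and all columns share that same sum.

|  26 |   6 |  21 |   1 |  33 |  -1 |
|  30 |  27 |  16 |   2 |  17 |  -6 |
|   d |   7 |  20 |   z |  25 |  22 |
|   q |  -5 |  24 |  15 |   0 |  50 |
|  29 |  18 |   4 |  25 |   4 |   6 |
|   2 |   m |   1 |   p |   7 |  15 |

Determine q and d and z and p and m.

Rows 1 and 2 both sum to 86, so that's the common total.
Column 2 has 6 + 27 + 7 − 5 + 18 = 53; the blank must be 86 − 53 = 33.
Row 4 has -5 + 24 + 15 + 0 + 50 = 84; the blank must be 86 − 84 = 2.
Column 1 has 26 + 30 + 2 + 29 + 2 = 89; the blank must be 86 − 89 = -3.
Row 3 has -3 + 7 + 20 + 25 + 22 = 71; the blank must be 86 − 71 = 15.
Row 6 has 2 + 33 + 1 + 7 + 15 = 58; the blank must be 86 − 58 = 28.

q = 2, d = -3, z = 15, p = 28, m = 33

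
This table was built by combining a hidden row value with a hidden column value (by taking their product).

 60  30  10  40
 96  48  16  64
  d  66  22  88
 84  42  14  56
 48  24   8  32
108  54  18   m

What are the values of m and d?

m = 72, d = 132

Each row is a constant multiple of every other row — this is a multiplication table with the headers hidden.
Row 6 is 54/30 = 9/5 times row 1, so its entry in column 4 is 40 × 9/5 = 72.
Row 3 is 66/30 = 11/5 times row 1, so its entry in column 1 is 60 × 11/5 = 132.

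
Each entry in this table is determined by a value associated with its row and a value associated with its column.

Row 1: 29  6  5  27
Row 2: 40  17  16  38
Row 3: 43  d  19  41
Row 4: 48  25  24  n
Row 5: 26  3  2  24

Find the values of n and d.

n = 46, d = 20

The difference between any two rows is the same in every column — this is an addition table with the headers hidden.
Row 4 minus row 1 is 48 − 29 = 19, so its entry in column 4 is 27 + 19 = 46.
Row 3 minus row 1 is 43 − 29 = 14, so its entry in column 2 is 6 + 14 = 20.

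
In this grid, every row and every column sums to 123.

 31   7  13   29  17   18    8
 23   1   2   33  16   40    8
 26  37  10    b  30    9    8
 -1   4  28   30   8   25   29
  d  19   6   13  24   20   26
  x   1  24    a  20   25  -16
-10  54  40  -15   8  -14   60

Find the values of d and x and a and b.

Row 3 has 26 + 37 + 10 + 30 + 9 + 8 = 120; the blank must be 123 − 120 = 3.
Column 4 has 29 + 33 + 3 + 30 + 13 − 15 = 93; the blank must be 123 − 93 = 30.
Row 5 has 19 + 6 + 13 + 24 + 20 + 26 = 108; the blank must be 123 − 108 = 15.
Row 6 has 1 + 24 + 30 + 20 + 25 − 16 = 84; the blank must be 123 − 84 = 39.

d = 15, x = 39, a = 30, b = 3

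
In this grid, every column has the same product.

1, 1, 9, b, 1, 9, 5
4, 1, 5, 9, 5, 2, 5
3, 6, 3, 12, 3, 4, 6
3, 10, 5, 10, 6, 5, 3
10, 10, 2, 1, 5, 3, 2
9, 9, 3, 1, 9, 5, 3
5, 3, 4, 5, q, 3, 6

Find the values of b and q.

Columns 6 and 7 each multiply to 16200, so every column has product 16200.
Column 4: 9×12×10×1×1×5 = 5400, so the missing entry is 16200 ÷ 5400 = 3.
Column 5: 1×5×3×6×5×9 = 4050, so the missing entry is 16200 ÷ 4050 = 4.

b = 3, q = 4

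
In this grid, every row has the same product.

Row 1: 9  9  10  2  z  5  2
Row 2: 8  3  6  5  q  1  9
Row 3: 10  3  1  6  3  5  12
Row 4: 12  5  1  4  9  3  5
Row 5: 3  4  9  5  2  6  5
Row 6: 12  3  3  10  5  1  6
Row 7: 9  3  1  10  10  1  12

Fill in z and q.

z = 2, q = 5

Rows 3 and 5 each multiply to 32400, so every row has product 32400.
Row 1: 9×9×10×2×5×2 = 16200, so the missing entry is 32400 ÷ 16200 = 2.
Row 2: 8×3×6×5×1×9 = 6480, so the missing entry is 32400 ÷ 6480 = 5.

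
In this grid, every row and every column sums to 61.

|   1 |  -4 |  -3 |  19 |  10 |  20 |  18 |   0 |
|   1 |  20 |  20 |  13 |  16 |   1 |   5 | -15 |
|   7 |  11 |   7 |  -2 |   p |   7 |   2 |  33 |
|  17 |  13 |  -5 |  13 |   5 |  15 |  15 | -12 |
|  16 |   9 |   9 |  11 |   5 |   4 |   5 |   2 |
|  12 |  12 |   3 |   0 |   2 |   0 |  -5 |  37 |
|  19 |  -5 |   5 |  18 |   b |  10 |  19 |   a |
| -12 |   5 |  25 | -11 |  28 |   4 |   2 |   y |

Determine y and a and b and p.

The known cells in row 3 total 65, leaving 61 − 65 = -4 for the blank.
The known cells in column 5 total 62, leaving 61 − 62 = -1 for the blank.
The known cells in row 7 total 65, leaving 61 − 65 = -4 for the blank.
The known cells in row 8 total 41, leaving 61 − 41 = 20 for the blank.

y = 20, a = -4, b = -1, p = -4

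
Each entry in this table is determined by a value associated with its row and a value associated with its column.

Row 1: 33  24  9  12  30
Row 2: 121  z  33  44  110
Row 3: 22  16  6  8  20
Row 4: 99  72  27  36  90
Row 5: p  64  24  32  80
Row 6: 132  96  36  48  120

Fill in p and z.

p = 88, z = 88

Each row is a constant multiple of every other row — this is a multiplication table with the headers hidden.
Row 5 is 80/30 = 8/3 times row 1, so its entry in column 1 is 33 × 8/3 = 88.
Row 2 is 110/30 = 11/3 times row 1, so its entry in column 2 is 24 × 11/3 = 88.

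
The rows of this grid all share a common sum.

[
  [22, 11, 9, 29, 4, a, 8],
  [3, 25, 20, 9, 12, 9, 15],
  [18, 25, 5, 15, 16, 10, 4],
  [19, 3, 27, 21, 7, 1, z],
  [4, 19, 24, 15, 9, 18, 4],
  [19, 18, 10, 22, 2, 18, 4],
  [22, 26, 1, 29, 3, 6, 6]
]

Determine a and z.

The complete rows each total 93.
Row 1 is missing 93 − 83 = 10 (since 22 + 11 + 9 + 29 + 4 + 8 = 83).
Row 4 is missing 93 − 78 = 15 (since 19 + 3 + 27 + 21 + 7 + 1 = 78).

a = 10, z = 15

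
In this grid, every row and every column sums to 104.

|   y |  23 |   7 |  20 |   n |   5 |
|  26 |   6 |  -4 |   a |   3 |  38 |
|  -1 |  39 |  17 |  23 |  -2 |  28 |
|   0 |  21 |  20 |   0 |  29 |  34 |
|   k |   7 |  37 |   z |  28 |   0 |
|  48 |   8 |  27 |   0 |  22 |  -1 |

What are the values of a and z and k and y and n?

Column 5 has 3 − 2 + 29 + 28 + 22 = 80; the blank must be 104 − 80 = 24.
Row 1 has 23 + 7 + 20 + 24 + 5 = 79; the blank must be 104 − 79 = 25.
Column 1 has 25 + 26 − 1 + 0 + 48 = 98; the blank must be 104 − 98 = 6.
Row 5 has 6 + 7 + 37 + 28 + 0 = 78; the blank must be 104 − 78 = 26.
Row 2 has 26 + 6 − 4 + 3 + 38 = 69; the blank must be 104 − 69 = 35.

a = 35, z = 26, k = 6, y = 25, n = 24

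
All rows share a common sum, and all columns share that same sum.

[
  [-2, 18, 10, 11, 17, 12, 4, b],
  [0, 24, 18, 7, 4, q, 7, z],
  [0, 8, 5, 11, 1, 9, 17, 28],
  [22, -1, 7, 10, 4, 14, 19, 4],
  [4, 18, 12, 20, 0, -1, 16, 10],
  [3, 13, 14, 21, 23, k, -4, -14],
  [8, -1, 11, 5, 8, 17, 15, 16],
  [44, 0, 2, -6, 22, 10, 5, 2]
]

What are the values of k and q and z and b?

Rows 3 and 4 both sum to 79, so that's the common total.
Row 1 has -2 + 18 + 10 + 11 + 17 + 12 + 4 = 70; the blank must be 79 − 70 = 9.
Column 8 has 9 + 28 + 4 + 10 − 14 + 16 + 2 = 55; the blank must be 79 − 55 = 24.
Row 6 has 3 + 13 + 14 + 21 + 23 − 4 − 14 = 56; the blank must be 79 − 56 = 23.
Row 2 has 0 + 24 + 18 + 7 + 4 + 7 + 24 = 84; the blank must be 79 − 84 = -5.

k = 23, q = -5, z = 24, b = 9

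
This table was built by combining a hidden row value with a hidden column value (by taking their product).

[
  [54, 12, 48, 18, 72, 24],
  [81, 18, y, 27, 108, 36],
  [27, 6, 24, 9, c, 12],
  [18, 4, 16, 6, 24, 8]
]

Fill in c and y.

Each row is a constant multiple of every other row — this is a multiplication table with the headers hidden.
Row 3 is 9/18 = 1/2 times row 1, so its entry in column 5 is 72 × 1/2 = 36.
Row 2 is 27/18 = 3/2 times row 1, so its entry in column 3 is 48 × 3/2 = 72.

c = 36, y = 72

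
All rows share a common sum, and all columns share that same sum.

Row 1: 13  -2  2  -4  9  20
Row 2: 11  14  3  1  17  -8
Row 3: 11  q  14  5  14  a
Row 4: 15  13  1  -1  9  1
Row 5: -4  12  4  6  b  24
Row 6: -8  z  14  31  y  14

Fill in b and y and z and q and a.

b = -4, y = -7, z = -6, q = 7, a = -13

Rows 1 and 2 both sum to 38, so that's the common total.
The known cells in row 5 total 42, leaving 38 − 42 = -4 for the blank.
The known cells in column 5 total 45, leaving 38 − 45 = -7 for the blank.
The known cells in row 6 total 44, leaving 38 − 44 = -6 for the blank.
The known cells in column 2 total 31, leaving 38 − 31 = 7 for the blank.
The known cells in row 3 total 51, leaving 38 − 51 = -13 for the blank.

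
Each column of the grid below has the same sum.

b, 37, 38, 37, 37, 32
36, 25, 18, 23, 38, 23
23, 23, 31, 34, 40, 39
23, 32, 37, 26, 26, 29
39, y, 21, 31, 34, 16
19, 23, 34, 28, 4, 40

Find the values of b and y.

b = 39, y = 39

Columns 4 and 6 both add up to 179, so every column sums to 179.
Column 1: 36 + 23 + 23 + 39 + 19 = 140, so the missing entry is 179 − 140 = 39.
Column 2: 37 + 25 + 23 + 32 + 23 = 140, so the missing entry is 179 − 140 = 39.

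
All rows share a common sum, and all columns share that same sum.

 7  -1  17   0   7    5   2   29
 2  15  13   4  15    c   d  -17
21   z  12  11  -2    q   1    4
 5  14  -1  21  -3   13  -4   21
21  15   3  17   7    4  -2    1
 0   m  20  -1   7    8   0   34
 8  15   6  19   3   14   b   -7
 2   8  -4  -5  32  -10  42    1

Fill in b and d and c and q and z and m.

b = 8, d = 19, c = 15, q = 17, z = 2, m = -2

Rows 1 and 4 both sum to 66, so that's the common total.
Row 6 has 0 + 20 − 1 + 7 + 8 + 0 + 34 = 68; the blank must be 66 − 68 = -2.
Column 2 has -1 + 15 + 14 + 15 − 2 + 15 + 8 = 64; the blank must be 66 − 64 = 2.
Row 7 has 8 + 15 + 6 + 19 + 3 + 14 − 7 = 58; the blank must be 66 − 58 = 8.
Column 7 has 2 + 1 − 4 − 2 + 0 + 8 + 42 = 47; the blank must be 66 − 47 = 19.
Row 2 has 2 + 15 + 13 + 4 + 15 + 19 − 17 = 51; the blank must be 66 − 51 = 15.
Row 3 has 21 + 2 + 12 + 11 − 2 + 1 + 4 = 49; the blank must be 66 − 49 = 17.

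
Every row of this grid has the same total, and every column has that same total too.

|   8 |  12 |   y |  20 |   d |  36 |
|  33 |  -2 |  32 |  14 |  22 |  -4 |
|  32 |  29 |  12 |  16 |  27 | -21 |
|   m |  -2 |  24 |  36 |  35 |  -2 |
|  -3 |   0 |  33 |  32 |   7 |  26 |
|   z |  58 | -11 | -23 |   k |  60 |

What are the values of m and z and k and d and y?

Rows 2 and 3 both sum to 95, so that's the common total.
Row 4 has -2 + 24 + 36 + 35 − 2 = 91; the blank must be 95 − 91 = 4.
Column 3 has 32 + 12 + 24 + 33 − 11 = 90; the blank must be 95 − 90 = 5.
Row 1 has 8 + 12 + 5 + 20 + 36 = 81; the blank must be 95 − 81 = 14.
Column 5 has 14 + 22 + 27 + 35 + 7 = 105; the blank must be 95 − 105 = -10.
Row 6 has 58 − 11 − 23 − 10 + 60 = 74; the blank must be 95 − 74 = 21.

m = 4, z = 21, k = -10, d = 14, y = 5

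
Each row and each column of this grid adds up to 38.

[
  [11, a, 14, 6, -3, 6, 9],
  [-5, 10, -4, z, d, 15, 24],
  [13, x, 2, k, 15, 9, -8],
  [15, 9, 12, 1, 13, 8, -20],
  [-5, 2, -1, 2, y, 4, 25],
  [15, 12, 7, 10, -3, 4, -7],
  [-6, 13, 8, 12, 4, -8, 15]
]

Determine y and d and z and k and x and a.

The known cells in row 5 total 27, leaving 38 − 27 = 11 for the blank.
The known cells in row 1 total 43, leaving 38 − 43 = -5 for the blank.
The known cells in column 2 total 41, leaving 38 − 41 = -3 for the blank.
The known cells in column 5 total 37, leaving 38 − 37 = 1 for the blank.
The known cells in row 3 total 28, leaving 38 − 28 = 10 for the blank.
The known cells in row 2 total 41, leaving 38 − 41 = -3 for the blank.

y = 11, d = 1, z = -3, k = 10, x = -3, a = -5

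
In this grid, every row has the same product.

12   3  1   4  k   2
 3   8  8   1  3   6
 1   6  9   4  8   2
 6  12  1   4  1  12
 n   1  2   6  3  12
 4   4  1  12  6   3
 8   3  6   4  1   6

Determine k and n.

Rows 3 and 4 each multiply to 3456, so every row has product 3456.
Row 1: 12×3×1×4×2 = 288, so the missing entry is 3456 ÷ 288 = 12.
Row 5: 1×2×6×3×12 = 432, so the missing entry is 3456 ÷ 432 = 8.

k = 12, n = 8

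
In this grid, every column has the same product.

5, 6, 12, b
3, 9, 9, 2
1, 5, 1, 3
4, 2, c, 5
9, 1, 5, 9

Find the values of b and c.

Columns 1 and 2 each multiply to 540, so every column has product 540.
Column 4: 2×3×5×9 = 270, so the missing entry is 540 ÷ 270 = 2.
Column 3: 12×9×1×5 = 540, so the missing entry is 540 ÷ 540 = 1.

b = 2, c = 1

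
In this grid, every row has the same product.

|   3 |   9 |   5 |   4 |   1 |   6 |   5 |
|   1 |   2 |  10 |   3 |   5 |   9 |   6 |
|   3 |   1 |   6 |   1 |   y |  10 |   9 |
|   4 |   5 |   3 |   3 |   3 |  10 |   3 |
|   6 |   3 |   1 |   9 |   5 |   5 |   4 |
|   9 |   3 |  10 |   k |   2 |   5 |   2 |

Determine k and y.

Rows 2 and 4 each multiply to 16200, so every row has product 16200.
Row 6: 9×3×10×2×5×2 = 5400, so the missing entry is 16200 ÷ 5400 = 3.
Row 3: 3×1×6×1×10×9 = 1620, so the missing entry is 16200 ÷ 1620 = 10.

k = 3, y = 10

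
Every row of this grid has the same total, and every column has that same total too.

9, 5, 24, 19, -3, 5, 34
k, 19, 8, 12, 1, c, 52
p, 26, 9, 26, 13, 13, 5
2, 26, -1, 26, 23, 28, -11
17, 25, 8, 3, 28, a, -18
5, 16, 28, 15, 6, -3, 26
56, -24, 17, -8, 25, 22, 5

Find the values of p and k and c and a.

Rows 1 and 4 both sum to 93, so that's the common total.
Row 5: 17 + 25 + 8 + 3 + 28 − 18 = 63, so its missing entry is 93 − 63 = 30.
Row 3: 26 + 9 + 26 + 13 + 13 + 5 = 92, so its missing entry is 93 − 92 = 1.
Column 1: 9 + 1 + 2 + 17 + 5 + 56 = 90, so its missing entry is 93 − 90 = 3.
Row 2: 3 + 19 + 8 + 12 + 1 + 52 = 95, so its missing entry is 93 − 95 = -2.

p = 1, k = 3, c = -2, a = 30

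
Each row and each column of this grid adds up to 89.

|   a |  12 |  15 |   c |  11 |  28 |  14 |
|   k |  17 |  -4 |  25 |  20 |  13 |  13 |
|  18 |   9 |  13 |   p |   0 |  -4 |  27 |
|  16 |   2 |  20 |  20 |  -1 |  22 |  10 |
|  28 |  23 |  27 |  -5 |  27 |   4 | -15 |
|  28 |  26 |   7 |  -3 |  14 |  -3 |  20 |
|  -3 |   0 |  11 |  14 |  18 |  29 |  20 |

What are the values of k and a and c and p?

Row 2: 17 − 4 + 25 + 20 + 13 + 13 = 84, so its missing entry is 89 − 84 = 5.
Row 3: 18 + 9 + 13 + 0 − 4 + 27 = 63, so its missing entry is 89 − 63 = 26.
Column 4: 25 + 26 + 20 − 5 − 3 + 14 = 77, so its missing entry is 89 − 77 = 12.
Row 1: 12 + 15 + 12 + 11 + 28 + 14 = 92, so its missing entry is 89 − 92 = -3.

k = 5, a = -3, c = 12, p = 26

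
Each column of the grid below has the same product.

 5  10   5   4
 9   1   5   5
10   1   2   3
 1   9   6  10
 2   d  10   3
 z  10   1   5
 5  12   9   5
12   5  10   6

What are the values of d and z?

d = 5, z = 5

Columns 3 and 4 each multiply to 270000, so every column has product 270000.
Column 2: 10×1×1×9×10×12×5 = 54000, so the missing entry is 270000 ÷ 54000 = 5.
Column 1: 5×9×10×1×2×5×12 = 54000, so the missing entry is 270000 ÷ 54000 = 5.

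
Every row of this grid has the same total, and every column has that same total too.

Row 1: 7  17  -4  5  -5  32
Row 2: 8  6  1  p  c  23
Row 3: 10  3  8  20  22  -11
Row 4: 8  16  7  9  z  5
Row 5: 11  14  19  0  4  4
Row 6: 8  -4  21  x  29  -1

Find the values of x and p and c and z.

Rows 1 and 3 both sum to 52, so that's the common total.
Row 6: 8 − 4 + 21 + 29 − 1 = 53, so its missing entry is 52 − 53 = -1.
Column 4: 5 + 20 + 9 + 0 − 1 = 33, so its missing entry is 52 − 33 = 19.
Row 4: 8 + 16 + 7 + 9 + 5 = 45, so its missing entry is 52 − 45 = 7.
Row 2: 8 + 6 + 1 + 19 + 23 = 57, so its missing entry is 52 − 57 = -5.

x = -1, p = 19, c = -5, z = 7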